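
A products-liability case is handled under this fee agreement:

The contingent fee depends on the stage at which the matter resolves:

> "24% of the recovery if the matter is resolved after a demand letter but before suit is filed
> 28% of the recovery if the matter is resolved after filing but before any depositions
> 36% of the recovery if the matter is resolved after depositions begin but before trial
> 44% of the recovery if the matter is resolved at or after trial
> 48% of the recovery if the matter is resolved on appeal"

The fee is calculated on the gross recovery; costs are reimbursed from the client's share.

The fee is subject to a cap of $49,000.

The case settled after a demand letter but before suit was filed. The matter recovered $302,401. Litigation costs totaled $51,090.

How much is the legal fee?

Fee base is the gross recovery, $302,401; costs are reimbursed separately.
The matter settled after a demand letter but before suit was filed, so the 24% rate applies.
$302,401 × 24% = $72,576.24
$72,576.24 exceeds the $49,000 cap, so the fee is capped at $49,000.00.

$49,000.00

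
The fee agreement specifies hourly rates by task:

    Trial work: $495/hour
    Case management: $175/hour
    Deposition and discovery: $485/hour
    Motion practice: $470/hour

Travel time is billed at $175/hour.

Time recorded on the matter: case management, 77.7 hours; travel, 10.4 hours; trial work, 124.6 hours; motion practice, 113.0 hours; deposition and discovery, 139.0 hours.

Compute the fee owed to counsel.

Trial work: 124.6 × $495 = $61,677.00
Case management: 77.7 × $175 = $13,597.50
Deposition and discovery: 139.0 × $485 = $67,415.00
Motion practice: 113.0 × $470 = $53,110.00
Subtotal: $61,677.00 + $13,597.50 + $67,415.00 + $53,110.00 = $195,799.50
Travel: 10.4 × $175 = $1,820.00
Total: $195,799.50 + $1,820.00 = $197,619.50

$197,619.50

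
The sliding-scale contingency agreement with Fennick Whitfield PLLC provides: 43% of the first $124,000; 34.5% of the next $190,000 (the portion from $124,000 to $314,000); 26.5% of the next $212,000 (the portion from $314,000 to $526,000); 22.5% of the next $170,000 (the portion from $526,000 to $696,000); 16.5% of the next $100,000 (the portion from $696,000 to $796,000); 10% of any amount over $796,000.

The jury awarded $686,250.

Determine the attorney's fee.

$211,106.25

First $124,000 at 43% = $53,320.00
Next $190,000 at 34.5% = $65,550.00
Next $212,000 at 26.5% = $56,180.00
Remaining $160,250 at 22.5% = $36,056.25
Fee: $53,320.00 + $65,550.00 + $56,180.00 + $36,056.25 = $211,106.25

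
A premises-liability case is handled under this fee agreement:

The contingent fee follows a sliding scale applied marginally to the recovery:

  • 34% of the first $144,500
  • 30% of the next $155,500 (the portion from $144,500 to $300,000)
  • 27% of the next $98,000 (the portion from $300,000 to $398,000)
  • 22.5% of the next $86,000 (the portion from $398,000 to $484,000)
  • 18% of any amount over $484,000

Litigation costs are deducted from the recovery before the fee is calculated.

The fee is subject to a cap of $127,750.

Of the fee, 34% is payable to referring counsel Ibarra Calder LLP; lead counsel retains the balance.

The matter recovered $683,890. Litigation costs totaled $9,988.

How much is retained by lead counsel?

$84,315.00

Fee base (net of costs): $683,890 − $9,988 = $673,902
First $144,500 at 34% = $49,130.00
Next $155,500 at 30% = $46,650.00
Next $98,000 at 27% = $26,460.00
Next $86,000 at 22.5% = $19,350.00
Remaining $189,902 at 18% = $34,182.36
Fee: $49,130.00 + $46,650.00 + $26,460.00 + $19,350.00 + $34,182.36 = $175,772.36
$175,772.36 exceeds the $127,750 cap, so the fee is capped at $127,750.00.
Referral share: 34% of $127,750.00 = $43,435.00; lead counsel retains $127,750.00 − $43,435.00 = $84,315.00.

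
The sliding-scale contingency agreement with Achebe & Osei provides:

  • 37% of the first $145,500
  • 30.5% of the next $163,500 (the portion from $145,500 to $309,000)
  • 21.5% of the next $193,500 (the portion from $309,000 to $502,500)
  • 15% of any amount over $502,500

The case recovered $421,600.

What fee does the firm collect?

$127,911.50

First $145,500 at 37% = $53,835.00
Next $163,500 at 30.5% = $49,867.50
Remaining $112,600 at 21.5% = $24,209.00
Fee: $53,835.00 + $49,867.50 + $24,209.00 = $127,911.50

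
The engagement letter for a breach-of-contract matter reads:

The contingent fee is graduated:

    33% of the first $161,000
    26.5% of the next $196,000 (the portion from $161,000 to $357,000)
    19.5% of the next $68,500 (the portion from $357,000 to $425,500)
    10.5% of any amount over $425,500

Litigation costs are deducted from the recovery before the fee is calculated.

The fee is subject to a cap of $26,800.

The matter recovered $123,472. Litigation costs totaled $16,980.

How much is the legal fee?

Fee base (net of costs): $123,472 − $16,980 = $106,492
First $106,492 at 33% = $35,142.36
$35,142.36 exceeds the $26,800 cap, so the fee is capped at $26,800.00.

$26,800.00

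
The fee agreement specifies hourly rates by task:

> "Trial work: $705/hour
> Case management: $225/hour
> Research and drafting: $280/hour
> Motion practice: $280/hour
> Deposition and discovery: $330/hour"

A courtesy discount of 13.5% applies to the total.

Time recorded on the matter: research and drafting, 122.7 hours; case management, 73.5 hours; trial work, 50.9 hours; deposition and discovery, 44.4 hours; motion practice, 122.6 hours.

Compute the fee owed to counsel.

$117,430.67

Trial work: 50.9 × $705 = $35,884.50
Case management: 73.5 × $225 = $16,537.50
Research and drafting: 122.7 × $280 = $34,356.00
Motion practice: 122.6 × $280 = $34,328.00
Deposition and discovery: 44.4 × $330 = $14,652.00
Subtotal: $135,758.00
Less 13.5% discount: −$18,327.33
Total: $135,758.00 − $18,327.33 = $117,430.67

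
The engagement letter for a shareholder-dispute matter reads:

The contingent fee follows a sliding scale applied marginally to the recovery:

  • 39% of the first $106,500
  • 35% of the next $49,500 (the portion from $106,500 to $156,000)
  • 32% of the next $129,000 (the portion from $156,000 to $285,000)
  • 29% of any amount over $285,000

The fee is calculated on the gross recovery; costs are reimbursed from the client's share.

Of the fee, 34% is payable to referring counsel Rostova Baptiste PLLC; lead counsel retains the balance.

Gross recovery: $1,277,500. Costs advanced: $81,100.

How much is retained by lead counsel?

$256,056.90

Fee base is the gross recovery, $1,277,500; costs are reimbursed separately.
First $106,500 at 39% = $41,535.00
Next $49,500 at 35% = $17,325.00
Next $129,000 at 32% = $41,280.00
Remaining $992,500 at 29% = $287,825.00
Fee: $41,535.00 + $17,325.00 + $41,280.00 + $287,825.00 = $387,965.00
Referral share: 34% of $387,965.00 = $131,908.10; lead counsel retains $387,965.00 − $131,908.10 = $256,056.90.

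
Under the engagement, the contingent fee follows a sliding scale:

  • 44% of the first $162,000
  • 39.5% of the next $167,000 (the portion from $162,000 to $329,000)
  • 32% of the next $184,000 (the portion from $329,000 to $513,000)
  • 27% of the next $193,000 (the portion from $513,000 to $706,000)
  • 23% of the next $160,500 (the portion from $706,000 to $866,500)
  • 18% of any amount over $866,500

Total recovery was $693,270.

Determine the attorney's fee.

$244,797.90

First $162,000 at 44% = $71,280.00
Next $167,000 at 39.5% = $65,965.00
Next $184,000 at 32% = $58,880.00
Remaining $180,270 at 27% = $48,672.90
Fee: $71,280.00 + $65,965.00 + $58,880.00 + $48,672.90 = $244,797.90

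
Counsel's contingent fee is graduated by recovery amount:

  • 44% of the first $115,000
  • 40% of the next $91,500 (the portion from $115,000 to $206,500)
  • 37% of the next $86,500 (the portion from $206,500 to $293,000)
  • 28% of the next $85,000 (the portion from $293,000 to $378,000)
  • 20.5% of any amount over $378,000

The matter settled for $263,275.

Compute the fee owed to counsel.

$108,206.75

First $115,000 at 44% = $50,600.00
Next $91,500 at 40% = $36,600.00
Remaining $56,775 at 37% = $21,006.75
Fee: $50,600.00 + $36,600.00 + $21,006.75 = $108,206.75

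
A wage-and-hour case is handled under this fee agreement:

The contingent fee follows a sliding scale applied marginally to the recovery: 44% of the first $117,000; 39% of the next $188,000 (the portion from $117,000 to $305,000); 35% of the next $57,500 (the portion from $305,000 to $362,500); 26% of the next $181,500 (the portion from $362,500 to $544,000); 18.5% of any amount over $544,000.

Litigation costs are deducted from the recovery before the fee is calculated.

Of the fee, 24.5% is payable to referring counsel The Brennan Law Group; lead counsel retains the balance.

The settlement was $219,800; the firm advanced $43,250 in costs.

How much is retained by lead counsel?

Fee base (net of costs): $219,800 − $43,250 = $176,550
First $117,000 at 44% = $51,480.00
Remaining $59,550 at 39% = $23,224.50
Fee: $51,480.00 + $23,224.50 = $74,704.50
Referral share: 24.5% of $74,704.50 = $18,302.60; lead counsel retains $74,704.50 − $18,302.60 = $56,401.90.

$56,401.90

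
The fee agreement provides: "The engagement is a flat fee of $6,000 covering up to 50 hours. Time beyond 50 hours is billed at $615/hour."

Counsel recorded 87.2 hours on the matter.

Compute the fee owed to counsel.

Flat fee: $6,000.00
Excess hours: 87.2 − 50 = 37.2
Overrun: 37.2 × $615 = $22,878.00
Total: $6,000.00 + $22,878.00 = $28,878.00

$28,878.00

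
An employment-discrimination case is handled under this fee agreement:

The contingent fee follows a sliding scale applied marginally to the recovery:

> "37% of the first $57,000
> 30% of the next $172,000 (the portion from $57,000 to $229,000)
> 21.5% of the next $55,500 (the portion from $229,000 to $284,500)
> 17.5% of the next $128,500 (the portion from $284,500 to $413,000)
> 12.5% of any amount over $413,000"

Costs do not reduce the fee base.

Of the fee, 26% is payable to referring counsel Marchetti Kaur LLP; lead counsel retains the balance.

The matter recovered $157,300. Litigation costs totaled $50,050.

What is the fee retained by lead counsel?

Fee base is the gross recovery, $157,300; costs are reimbursed separately.
First $57,000 at 37% = $21,090.00
Remaining $100,300 at 30% = $30,090.00
Fee: $21,090.00 + $30,090.00 = $51,180.00
Referral share: 26% of $51,180.00 = $13,306.80; lead counsel retains $51,180.00 − $13,306.80 = $37,873.20.

$37,873.20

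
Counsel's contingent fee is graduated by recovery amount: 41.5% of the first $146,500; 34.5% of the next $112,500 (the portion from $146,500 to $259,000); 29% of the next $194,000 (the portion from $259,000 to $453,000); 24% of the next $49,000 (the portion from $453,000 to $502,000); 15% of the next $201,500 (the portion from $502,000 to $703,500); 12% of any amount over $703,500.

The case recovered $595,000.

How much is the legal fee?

First $146,500 at 41.5% = $60,797.50
Next $112,500 at 34.5% = $38,812.50
Next $194,000 at 29% = $56,260.00
Next $49,000 at 24% = $11,760.00
Remaining $93,000 at 15% = $13,950.00
Fee: $60,797.50 + $38,812.50 + $56,260.00 + $11,760.00 + $13,950.00 = $181,580.00

$181,580.00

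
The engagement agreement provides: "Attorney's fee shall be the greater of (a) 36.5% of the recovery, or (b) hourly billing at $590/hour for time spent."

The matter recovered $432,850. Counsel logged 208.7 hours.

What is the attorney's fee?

(a) 36.5% of $432,850 = $157,990.25
(b) 208.7 × $590 = $123,133.00
The greater is (a): $157,990.25.

$157,990.25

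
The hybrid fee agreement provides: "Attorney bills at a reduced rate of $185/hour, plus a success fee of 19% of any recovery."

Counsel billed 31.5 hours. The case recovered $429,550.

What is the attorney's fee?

$87,442.00

Hourly: 31.5 × $185 = $5,827.50
Success fee: 19% of $429,550 = $81,614.50
Total: $5,827.50 + $81,614.50 = $87,442.00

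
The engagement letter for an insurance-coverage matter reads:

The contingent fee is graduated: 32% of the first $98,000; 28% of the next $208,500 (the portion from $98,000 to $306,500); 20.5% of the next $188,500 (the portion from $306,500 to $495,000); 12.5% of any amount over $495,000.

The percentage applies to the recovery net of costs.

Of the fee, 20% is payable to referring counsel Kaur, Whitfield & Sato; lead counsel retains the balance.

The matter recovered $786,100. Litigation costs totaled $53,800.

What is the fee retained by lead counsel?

Fee base (net of costs): $786,100 − $53,800 = $732,300
First $98,000 at 32% = $31,360.00
Next $208,500 at 28% = $58,380.00
Next $188,500 at 20.5% = $38,642.50
Remaining $237,300 at 12.5% = $29,662.50
Fee: $31,360.00 + $58,380.00 + $38,642.50 + $29,662.50 = $158,045.00
Referral share: 20% of $158,045.00 = $31,609.00; lead counsel retains $158,045.00 − $31,609.00 = $126,436.00.

$126,436.00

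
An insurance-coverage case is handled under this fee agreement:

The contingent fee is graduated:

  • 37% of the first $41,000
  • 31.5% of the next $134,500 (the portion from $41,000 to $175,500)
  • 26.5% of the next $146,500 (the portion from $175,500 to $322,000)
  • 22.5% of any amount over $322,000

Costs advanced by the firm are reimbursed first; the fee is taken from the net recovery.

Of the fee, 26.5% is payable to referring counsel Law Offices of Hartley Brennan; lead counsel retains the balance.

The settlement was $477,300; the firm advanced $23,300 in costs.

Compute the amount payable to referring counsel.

$33,405.90

Fee base (net of costs): $477,300 − $23,300 = $454,000
First $41,000 at 37% = $15,170.00
Next $134,500 at 31.5% = $42,367.50
Next $146,500 at 26.5% = $38,822.50
Remaining $132,000 at 22.5% = $29,700.00
Fee: $15,170.00 + $42,367.50 + $38,822.50 + $29,700.00 = $126,060.00
Referral share: 26.5% of $126,060.00 = $33,405.90; lead counsel retains $126,060.00 − $33,405.90 = $92,654.10.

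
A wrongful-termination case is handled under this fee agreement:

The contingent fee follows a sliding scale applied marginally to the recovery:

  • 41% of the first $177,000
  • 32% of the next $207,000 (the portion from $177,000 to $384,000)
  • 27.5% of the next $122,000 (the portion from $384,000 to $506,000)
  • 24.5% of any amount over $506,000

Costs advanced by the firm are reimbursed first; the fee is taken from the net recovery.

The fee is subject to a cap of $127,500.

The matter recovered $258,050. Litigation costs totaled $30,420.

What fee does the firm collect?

$88,771.60

Fee base (net of costs): $258,050 − $30,420 = $227,630
First $177,000 at 41% = $72,570.00
Remaining $50,630 at 32% = $16,201.60
Fee: $72,570.00 + $16,201.60 = $88,771.60
$88,771.60 is under the $127,500 cap.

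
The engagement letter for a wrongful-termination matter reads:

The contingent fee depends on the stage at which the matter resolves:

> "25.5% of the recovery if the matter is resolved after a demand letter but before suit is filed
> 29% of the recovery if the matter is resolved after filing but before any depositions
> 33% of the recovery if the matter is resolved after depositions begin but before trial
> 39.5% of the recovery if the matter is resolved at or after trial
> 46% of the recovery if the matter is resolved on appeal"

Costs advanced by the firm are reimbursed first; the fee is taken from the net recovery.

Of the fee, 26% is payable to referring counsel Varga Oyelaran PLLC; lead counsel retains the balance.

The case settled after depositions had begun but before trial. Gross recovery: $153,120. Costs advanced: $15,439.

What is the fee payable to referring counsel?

Fee base (net of costs): $153,120 − $15,439 = $137,681
The matter settled after depositions had begun but before trial, so the 33% rate applies.
$137,681 × 33% = $45,434.73
Referral share: 26% of $45,434.73 = $11,813.03; lead counsel retains $45,434.73 − $11,813.03 = $33,621.70.

$11,813.03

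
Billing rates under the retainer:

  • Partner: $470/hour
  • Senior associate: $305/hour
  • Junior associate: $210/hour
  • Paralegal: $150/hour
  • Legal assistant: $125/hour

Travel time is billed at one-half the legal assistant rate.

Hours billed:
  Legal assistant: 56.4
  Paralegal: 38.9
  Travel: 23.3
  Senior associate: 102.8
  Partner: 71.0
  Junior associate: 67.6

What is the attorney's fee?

$93,261.25

Partner: 71.0 × $470 = $33,370.00
Senior associate: 102.8 × $305 = $31,354.00
Junior associate: 67.6 × $210 = $14,196.00
Paralegal: 38.9 × $150 = $5,835.00
Legal assistant: 56.4 × $125 = $7,050.00
Subtotal: $33,370.00 + $31,354.00 + $14,196.00 + $5,835.00 + $7,050.00 = $91,805.00
Travel: 23.3 × ($125 ÷ 2) = 23.3 × $62.50 = $1,456.25
Total: $91,805.00 + $1,456.25 = $93,261.25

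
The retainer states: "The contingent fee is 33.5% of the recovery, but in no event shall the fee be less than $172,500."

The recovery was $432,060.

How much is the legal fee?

33.5% of $432,060 = $144,740.10
That is below the $172,500 minimum, so the minimum applies.

$172,500.00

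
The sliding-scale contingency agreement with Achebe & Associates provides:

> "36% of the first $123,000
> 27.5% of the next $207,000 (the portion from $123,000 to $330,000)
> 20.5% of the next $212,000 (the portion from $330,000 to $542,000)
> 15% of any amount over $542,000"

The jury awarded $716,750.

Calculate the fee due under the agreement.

$170,877.50

First $123,000 at 36% = $44,280.00
Next $207,000 at 27.5% = $56,925.00
Next $212,000 at 20.5% = $43,460.00
Remaining $174,750 at 15% = $26,212.50
Fee: $44,280.00 + $56,925.00 + $43,460.00 + $26,212.50 = $170,877.50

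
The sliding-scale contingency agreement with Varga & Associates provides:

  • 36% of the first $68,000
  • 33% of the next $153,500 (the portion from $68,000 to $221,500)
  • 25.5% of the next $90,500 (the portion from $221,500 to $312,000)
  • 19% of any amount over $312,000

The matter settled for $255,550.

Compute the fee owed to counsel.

$83,817.75

First $68,000 at 36% = $24,480.00
Next $153,500 at 33% = $50,655.00
Remaining $34,050 at 25.5% = $8,682.75
Fee: $24,480.00 + $50,655.00 + $8,682.75 = $83,817.75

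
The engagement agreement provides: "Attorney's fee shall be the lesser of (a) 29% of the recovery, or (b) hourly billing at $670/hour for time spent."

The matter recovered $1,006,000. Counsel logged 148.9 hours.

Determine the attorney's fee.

$99,763.00

(a) 29% of $1,006,000 = $291,740.00
(b) 148.9 × $670 = $99,763.00
The lesser is (b): $99,763.00.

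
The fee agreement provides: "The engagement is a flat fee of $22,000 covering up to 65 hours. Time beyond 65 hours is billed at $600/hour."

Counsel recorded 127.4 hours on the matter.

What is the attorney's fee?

$59,440.00

Flat fee: $22,000.00
Excess hours: 127.4 − 65 = 62.4
Overrun: 62.4 × $600 = $37,440.00
Total: $22,000.00 + $37,440.00 = $59,440.00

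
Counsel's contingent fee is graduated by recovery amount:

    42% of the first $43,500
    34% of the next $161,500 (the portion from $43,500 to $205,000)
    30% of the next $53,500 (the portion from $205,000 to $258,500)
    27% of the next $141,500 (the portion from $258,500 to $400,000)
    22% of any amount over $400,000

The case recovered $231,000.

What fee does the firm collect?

First $43,500 at 42% = $18,270.00
Next $161,500 at 34% = $54,910.00
Remaining $26,000 at 30% = $7,800.00
Fee: $18,270.00 + $54,910.00 + $7,800.00 = $80,980.00

$80,980.00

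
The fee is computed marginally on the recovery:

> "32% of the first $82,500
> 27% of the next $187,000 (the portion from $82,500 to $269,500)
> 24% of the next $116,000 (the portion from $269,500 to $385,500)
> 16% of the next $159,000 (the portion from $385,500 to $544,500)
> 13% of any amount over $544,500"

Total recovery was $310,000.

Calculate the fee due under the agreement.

First $82,500 at 32% = $26,400.00
Next $187,000 at 27% = $50,490.00
Remaining $40,500 at 24% = $9,720.00
Fee: $26,400.00 + $50,490.00 + $9,720.00 = $86,610.00

$86,610.00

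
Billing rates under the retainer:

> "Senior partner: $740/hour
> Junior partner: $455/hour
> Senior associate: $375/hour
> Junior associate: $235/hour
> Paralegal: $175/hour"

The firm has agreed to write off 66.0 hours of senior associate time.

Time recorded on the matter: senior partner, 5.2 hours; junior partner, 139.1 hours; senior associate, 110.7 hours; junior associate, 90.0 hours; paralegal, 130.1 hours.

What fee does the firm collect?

$127,818.50

Senior partner: 5.2 × $740 = $3,848.00
Junior partner: 139.1 × $455 = $63,290.50
Senior associate: 110.7 × $375 = $41,512.50
Junior associate: 90.0 × $235 = $21,150.00
Paralegal: 130.1 × $175 = $22,767.50
Subtotal: $152,568.50
Write-off: 66.0 × $375 = $24,750.00
Total: $152,568.50 − $24,750.00 = $127,818.50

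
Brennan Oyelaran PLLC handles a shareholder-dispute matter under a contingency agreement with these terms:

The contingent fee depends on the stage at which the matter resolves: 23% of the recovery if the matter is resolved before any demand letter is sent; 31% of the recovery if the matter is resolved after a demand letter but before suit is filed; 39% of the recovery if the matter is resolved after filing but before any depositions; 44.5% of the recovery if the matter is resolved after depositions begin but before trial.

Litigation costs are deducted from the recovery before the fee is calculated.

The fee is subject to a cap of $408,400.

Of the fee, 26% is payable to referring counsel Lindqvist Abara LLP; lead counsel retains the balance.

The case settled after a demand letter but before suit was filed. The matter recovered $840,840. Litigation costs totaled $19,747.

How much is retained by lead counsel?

$188,358.73

Fee base (net of costs): $840,840 − $19,747 = $821,093
The matter settled after a demand letter but before suit was filed, so the 31% rate applies.
$821,093 × 31% = $254,538.83
$254,538.83 is under the $408,400 cap.
Referral share: 26% of $254,538.83 = $66,180.10; lead counsel retains $254,538.83 − $66,180.10 = $188,358.73.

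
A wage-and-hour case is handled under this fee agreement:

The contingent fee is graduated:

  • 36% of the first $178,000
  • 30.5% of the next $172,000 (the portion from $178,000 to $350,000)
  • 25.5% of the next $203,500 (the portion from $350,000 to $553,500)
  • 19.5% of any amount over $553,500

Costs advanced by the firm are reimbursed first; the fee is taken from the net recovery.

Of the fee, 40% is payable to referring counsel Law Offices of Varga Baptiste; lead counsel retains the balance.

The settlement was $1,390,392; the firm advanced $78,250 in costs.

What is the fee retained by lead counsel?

Fee base (net of costs): $1,390,392 − $78,250 = $1,312,142
First $178,000 at 36% = $64,080.00
Next $172,000 at 30.5% = $52,460.00
Next $203,500 at 25.5% = $51,892.50
Remaining $758,642 at 19.5% = $147,935.19
Fee: $64,080.00 + $52,460.00 + $51,892.50 + $147,935.19 = $316,367.69
Referral share: 40% of $316,367.69 = $126,547.08; lead counsel retains $316,367.69 − $126,547.08 = $189,820.61.

$189,820.61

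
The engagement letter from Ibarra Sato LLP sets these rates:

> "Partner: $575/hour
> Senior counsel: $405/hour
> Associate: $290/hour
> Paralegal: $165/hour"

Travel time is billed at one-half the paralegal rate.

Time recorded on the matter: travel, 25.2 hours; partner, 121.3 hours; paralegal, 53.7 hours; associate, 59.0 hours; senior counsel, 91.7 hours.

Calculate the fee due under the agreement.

Partner: 121.3 × $575 = $69,747.50
Senior counsel: 91.7 × $405 = $37,138.50
Associate: 59.0 × $290 = $17,110.00
Paralegal: 53.7 × $165 = $8,860.50
Subtotal: $69,747.50 + $37,138.50 + $17,110.00 + $8,860.50 = $132,856.50
Travel: 25.2 × ($165 ÷ 2) = 25.2 × $82.50 = $2,079.00
Total: $132,856.50 + $2,079.00 = $134,935.50

$134,935.50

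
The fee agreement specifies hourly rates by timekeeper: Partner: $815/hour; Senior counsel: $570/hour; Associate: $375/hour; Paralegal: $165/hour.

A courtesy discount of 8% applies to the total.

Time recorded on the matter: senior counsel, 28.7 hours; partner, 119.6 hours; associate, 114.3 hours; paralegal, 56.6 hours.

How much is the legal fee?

Partner: 119.6 × $815 = $97,474.00
Senior counsel: 28.7 × $570 = $16,359.00
Associate: 114.3 × $375 = $42,862.50
Paralegal: 56.6 × $165 = $9,339.00
Subtotal: $166,034.50
Less 8% discount: −$13,282.76
Total: $166,034.50 − $13,282.76 = $152,751.74

$152,751.74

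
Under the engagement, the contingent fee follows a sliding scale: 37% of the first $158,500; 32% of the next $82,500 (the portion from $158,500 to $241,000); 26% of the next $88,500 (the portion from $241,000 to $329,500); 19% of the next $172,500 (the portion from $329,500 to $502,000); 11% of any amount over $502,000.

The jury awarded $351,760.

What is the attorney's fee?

$112,284.40

First $158,500 at 37% = $58,645.00
Next $82,500 at 32% = $26,400.00
Next $88,500 at 26% = $23,010.00
Remaining $22,260 at 19% = $4,229.40
Fee: $58,645.00 + $26,400.00 + $23,010.00 + $4,229.40 = $112,284.40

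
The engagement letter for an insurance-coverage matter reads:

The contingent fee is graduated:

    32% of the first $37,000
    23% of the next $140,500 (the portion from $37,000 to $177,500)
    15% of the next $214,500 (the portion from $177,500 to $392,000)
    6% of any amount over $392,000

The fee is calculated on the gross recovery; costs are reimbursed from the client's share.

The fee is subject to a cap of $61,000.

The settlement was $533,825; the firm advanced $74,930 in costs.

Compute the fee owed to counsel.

Fee base is the gross recovery, $533,825; costs are reimbursed separately.
First $37,000 at 32% = $11,840.00
Next $140,500 at 23% = $32,315.00
Next $214,500 at 15% = $32,175.00
Remaining $141,825 at 6% = $8,509.50
Fee: $11,840.00 + $32,315.00 + $32,175.00 + $8,509.50 = $84,839.50
$84,839.50 exceeds the $61,000 cap, so the fee is capped at $61,000.00.

$61,000.00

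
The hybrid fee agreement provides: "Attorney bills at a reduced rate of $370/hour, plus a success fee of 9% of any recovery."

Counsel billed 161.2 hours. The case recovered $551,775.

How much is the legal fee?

Hourly: 161.2 × $370 = $59,644.00
Success fee: 9% of $551,775 = $49,659.75
Total: $59,644.00 + $49,659.75 = $109,303.75

$109,303.75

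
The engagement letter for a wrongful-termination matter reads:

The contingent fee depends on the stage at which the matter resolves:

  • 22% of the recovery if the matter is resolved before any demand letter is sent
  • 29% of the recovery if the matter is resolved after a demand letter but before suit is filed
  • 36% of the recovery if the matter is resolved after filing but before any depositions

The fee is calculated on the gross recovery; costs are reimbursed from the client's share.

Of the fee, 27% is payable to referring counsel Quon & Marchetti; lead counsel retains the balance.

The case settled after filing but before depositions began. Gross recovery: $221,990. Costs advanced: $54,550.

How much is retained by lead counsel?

$58,338.97

Fee base is the gross recovery, $221,990; costs are reimbursed separately.
The matter settled after filing but before depositions began, so the 36% rate applies.
$221,990 × 36% = $79,916.40
Referral share: 27% of $79,916.40 = $21,577.43; lead counsel retains $79,916.40 − $21,577.43 = $58,338.97.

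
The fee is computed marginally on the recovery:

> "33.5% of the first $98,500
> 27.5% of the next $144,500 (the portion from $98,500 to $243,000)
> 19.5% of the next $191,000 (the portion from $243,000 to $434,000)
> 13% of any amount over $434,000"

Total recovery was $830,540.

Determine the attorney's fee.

First $98,500 at 33.5% = $32,997.50
Next $144,500 at 27.5% = $39,737.50
Next $191,000 at 19.5% = $37,245.00
Remaining $396,540 at 13% = $51,550.20
Fee: $32,997.50 + $39,737.50 + $37,245.00 + $51,550.20 = $161,530.20

$161,530.20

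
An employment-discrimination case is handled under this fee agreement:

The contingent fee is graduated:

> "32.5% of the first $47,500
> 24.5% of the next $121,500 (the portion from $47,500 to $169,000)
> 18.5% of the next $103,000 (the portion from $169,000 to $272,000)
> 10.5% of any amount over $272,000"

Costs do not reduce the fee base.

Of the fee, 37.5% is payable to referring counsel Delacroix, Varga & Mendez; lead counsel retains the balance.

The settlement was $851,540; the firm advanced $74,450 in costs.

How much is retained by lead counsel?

$78,194.81

Fee base is the gross recovery, $851,540; costs are reimbursed separately.
First $47,500 at 32.5% = $15,437.50
Next $121,500 at 24.5% = $29,767.50
Next $103,000 at 18.5% = $19,055.00
Remaining $579,540 at 10.5% = $60,851.70
Fee: $15,437.50 + $29,767.50 + $19,055.00 + $60,851.70 = $125,111.70
Referral share: 37.5% of $125,111.70 = $46,916.89; lead counsel retains $125,111.70 − $46,916.89 = $78,194.81.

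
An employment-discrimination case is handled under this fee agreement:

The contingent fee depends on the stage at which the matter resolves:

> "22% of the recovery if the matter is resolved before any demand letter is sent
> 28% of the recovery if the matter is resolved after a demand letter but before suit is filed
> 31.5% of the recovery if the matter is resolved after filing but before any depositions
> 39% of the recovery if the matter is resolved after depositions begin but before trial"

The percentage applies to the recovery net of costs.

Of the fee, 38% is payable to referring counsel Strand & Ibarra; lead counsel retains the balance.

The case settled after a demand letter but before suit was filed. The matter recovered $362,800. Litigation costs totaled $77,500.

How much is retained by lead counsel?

$49,528.08

Fee base (net of costs): $362,800 − $77,500 = $285,300
The matter settled after a demand letter but before suit was filed, so the 28% rate applies.
$285,300 × 28% = $79,884.00
Referral share: 38% of $79,884.00 = $30,355.92; lead counsel retains $79,884.00 − $30,355.92 = $49,528.08.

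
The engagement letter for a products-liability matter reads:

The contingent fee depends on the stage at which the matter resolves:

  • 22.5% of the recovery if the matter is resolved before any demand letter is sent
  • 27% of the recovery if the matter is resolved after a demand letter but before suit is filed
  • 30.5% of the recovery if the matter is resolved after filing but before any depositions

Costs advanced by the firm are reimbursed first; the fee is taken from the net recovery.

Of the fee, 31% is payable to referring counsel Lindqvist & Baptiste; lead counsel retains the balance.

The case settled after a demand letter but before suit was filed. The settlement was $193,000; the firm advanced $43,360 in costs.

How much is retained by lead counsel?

Fee base (net of costs): $193,000 − $43,360 = $149,640
The matter settled after a demand letter but before suit was filed, so the 27% rate applies.
$149,640 × 27% = $40,402.80
Referral share: 31% of $40,402.80 = $12,524.87; lead counsel retains $40,402.80 − $12,524.87 = $27,877.93.

$27,877.93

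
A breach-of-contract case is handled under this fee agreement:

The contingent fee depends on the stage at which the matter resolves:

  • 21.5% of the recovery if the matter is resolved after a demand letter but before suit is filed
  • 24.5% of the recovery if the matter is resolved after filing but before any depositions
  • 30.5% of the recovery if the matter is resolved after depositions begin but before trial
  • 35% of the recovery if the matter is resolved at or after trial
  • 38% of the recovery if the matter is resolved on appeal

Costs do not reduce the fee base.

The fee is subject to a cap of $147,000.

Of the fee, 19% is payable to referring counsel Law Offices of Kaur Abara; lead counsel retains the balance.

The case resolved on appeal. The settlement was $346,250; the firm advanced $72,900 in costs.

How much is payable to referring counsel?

$24,999.25

Fee base is the gross recovery, $346,250; costs are reimbursed separately.
The matter resolved on appeal, so the 38% rate applies.
$346,250 × 38% = $131,575.00
$131,575.00 is under the $147,000 cap.
Referral share: 19% of $131,575.00 = $24,999.25; lead counsel retains $131,575.00 − $24,999.25 = $106,575.75.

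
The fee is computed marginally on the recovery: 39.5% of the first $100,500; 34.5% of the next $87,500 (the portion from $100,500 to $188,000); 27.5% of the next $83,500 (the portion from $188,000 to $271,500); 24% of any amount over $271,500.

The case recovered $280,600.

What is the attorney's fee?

$95,031.50

First $100,500 at 39.5% = $39,697.50
Next $87,500 at 34.5% = $30,187.50
Next $83,500 at 27.5% = $22,962.50
Remaining $9,100 at 24% = $2,184.00
Fee: $39,697.50 + $30,187.50 + $22,962.50 + $2,184.00 = $95,031.50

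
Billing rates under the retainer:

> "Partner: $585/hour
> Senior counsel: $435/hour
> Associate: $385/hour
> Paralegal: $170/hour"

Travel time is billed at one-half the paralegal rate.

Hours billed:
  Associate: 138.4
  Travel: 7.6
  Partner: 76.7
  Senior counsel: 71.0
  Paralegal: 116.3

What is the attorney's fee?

Partner: 76.7 × $585 = $44,869.50
Senior counsel: 71.0 × $435 = $30,885.00
Associate: 138.4 × $385 = $53,284.00
Paralegal: 116.3 × $170 = $19,771.00
Subtotal: $44,869.50 + $30,885.00 + $53,284.00 + $19,771.00 = $148,809.50
Travel: 7.6 × ($170 ÷ 2) = 7.6 × $85.00 = $646.00
Total: $148,809.50 + $646.00 = $149,455.50

$149,455.50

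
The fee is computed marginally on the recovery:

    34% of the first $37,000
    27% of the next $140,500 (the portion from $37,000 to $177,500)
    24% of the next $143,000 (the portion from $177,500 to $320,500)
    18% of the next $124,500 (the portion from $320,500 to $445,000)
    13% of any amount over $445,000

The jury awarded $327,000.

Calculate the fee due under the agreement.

$86,005.00

First $37,000 at 34% = $12,580.00
Next $140,500 at 27% = $37,935.00
Next $143,000 at 24% = $34,320.00
Remaining $6,500 at 18% = $1,170.00
Fee: $12,580.00 + $37,935.00 + $34,320.00 + $1,170.00 = $86,005.00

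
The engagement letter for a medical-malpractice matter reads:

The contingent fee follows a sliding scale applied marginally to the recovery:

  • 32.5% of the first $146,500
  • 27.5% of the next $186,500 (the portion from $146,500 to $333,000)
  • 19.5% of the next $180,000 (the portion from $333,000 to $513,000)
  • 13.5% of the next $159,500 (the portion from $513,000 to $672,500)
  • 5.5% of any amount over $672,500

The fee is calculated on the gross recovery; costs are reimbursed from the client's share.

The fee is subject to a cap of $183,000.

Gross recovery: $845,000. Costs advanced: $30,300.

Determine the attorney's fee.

$165,020.00

Fee base is the gross recovery, $845,000; costs are reimbursed separately.
First $146,500 at 32.5% = $47,612.50
Next $186,500 at 27.5% = $51,287.50
Next $180,000 at 19.5% = $35,100.00
Next $159,500 at 13.5% = $21,532.50
Remaining $172,500 at 5.5% = $9,487.50
Fee: $47,612.50 + $51,287.50 + $35,100.00 + $21,532.50 + $9,487.50 = $165,020.00
$165,020.00 is under the $183,000 cap.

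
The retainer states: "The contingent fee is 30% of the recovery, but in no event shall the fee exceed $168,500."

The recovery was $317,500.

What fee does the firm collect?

$95,250.00

30% of $317,500 = $95,250.00
That is under the $168,500 cap.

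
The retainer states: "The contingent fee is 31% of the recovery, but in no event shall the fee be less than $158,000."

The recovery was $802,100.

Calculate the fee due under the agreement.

31% of $802,100 = $248,651.00
That exceeds the $158,000 minimum.

$248,651.00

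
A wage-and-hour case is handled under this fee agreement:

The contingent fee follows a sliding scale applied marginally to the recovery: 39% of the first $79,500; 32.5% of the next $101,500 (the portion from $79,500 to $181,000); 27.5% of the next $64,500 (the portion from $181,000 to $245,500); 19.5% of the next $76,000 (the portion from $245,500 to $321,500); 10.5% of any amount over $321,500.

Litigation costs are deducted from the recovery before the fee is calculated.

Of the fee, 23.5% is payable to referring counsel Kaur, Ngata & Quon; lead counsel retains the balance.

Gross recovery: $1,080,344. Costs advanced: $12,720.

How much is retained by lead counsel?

Fee base (net of costs): $1,080,344 − $12,720 = $1,067,624
First $79,500 at 39% = $31,005.00
Next $101,500 at 32.5% = $32,987.50
Next $64,500 at 27.5% = $17,737.50
Next $76,000 at 19.5% = $14,820.00
Remaining $746,124 at 10.5% = $78,343.02
Fee: $31,005.00 + $32,987.50 + $17,737.50 + $14,820.00 + $78,343.02 = $174,893.02
Referral share: 23.5% of $174,893.02 = $41,099.86; lead counsel retains $174,893.02 − $41,099.86 = $133,793.16.

$133,793.16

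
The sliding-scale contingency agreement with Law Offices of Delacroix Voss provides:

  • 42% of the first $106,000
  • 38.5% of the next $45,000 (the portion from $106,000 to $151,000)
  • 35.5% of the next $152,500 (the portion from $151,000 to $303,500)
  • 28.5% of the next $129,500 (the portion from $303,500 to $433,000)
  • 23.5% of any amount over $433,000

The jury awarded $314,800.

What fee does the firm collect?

First $106,000 at 42% = $44,520.00
Next $45,000 at 38.5% = $17,325.00
Next $152,500 at 35.5% = $54,137.50
Remaining $11,300 at 28.5% = $3,220.50
Fee: $44,520.00 + $17,325.00 + $54,137.50 + $3,220.50 = $119,203.00

$119,203.00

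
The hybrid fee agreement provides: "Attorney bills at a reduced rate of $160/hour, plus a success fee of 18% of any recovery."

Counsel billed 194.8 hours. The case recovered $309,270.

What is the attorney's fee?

Hourly: 194.8 × $160 = $31,168.00
Success fee: 18% of $309,270 = $55,668.60
Total: $31,168.00 + $55,668.60 = $86,836.60

$86,836.60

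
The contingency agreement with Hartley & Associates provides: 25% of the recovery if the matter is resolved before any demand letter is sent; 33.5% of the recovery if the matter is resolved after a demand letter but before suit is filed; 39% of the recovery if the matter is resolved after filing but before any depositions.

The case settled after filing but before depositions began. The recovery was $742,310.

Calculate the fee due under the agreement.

The matter settled after filing but before depositions began, so the 39% rate applies.
$742,310 × 39% = $289,500.90

$289,500.90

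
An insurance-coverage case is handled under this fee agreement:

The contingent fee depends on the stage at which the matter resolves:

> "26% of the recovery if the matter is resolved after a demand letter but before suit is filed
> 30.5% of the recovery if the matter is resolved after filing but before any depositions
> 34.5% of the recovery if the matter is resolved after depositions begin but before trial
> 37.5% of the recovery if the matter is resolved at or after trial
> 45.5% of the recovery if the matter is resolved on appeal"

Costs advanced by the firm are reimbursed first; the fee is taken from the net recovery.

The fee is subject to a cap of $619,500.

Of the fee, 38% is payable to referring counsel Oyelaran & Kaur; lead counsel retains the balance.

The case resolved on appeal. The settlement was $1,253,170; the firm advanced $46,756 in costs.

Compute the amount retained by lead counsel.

Fee base (net of costs): $1,253,170 − $46,756 = $1,206,414
The matter resolved on appeal, so the 45.5% rate applies.
$1,206,414 × 45.5% = $548,918.37
$548,918.37 is under the $619,500 cap.
Referral share: 38% of $548,918.37 = $208,588.98; lead counsel retains $548,918.37 − $208,588.98 = $340,329.39.

$340,329.39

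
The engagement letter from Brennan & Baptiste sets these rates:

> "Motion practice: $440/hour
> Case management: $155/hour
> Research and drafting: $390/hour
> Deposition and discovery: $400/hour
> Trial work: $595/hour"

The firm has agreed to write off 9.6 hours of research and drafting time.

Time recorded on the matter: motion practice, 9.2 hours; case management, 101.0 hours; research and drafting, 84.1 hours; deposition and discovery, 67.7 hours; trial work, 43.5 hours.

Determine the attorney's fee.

Motion practice: 9.2 × $440 = $4,048.00
Case management: 101.0 × $155 = $15,655.00
Research and drafting: 84.1 × $390 = $32,799.00
Deposition and discovery: 67.7 × $400 = $27,080.00
Trial work: 43.5 × $595 = $25,882.50
Subtotal: $105,464.50
Write-off: 9.6 × $390 = $3,744.00
Total: $105,464.50 − $3,744.00 = $101,720.50

$101,720.50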